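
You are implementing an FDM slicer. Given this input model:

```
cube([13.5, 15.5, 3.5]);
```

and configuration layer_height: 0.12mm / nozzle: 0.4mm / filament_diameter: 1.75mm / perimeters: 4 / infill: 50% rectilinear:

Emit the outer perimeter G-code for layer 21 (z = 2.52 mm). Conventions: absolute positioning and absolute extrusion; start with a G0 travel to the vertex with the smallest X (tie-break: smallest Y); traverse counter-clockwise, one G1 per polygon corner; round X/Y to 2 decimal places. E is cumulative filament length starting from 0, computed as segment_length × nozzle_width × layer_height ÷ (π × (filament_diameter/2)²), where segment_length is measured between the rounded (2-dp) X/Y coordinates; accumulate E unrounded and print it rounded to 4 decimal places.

G0 X0.00 Y0.00 Z2.52
G1 X13.50 Y0.00 E0.2694
G1 X13.50 Y15.50 E0.5787
G1 X0.00 Y15.50 E0.8481
G1 X0.00 Y0.00 E1.1575

At z = 2.52 mm: the cube is present — its section is the full 13.5×15.5 rectangle. The outline is a single polygon with 4 vertices. Extrusion per mm of travel: 0.4 × 0.12 / (π × 0.875²) = 0.019956. Accumulating E over each segment gives final E = 1.1575.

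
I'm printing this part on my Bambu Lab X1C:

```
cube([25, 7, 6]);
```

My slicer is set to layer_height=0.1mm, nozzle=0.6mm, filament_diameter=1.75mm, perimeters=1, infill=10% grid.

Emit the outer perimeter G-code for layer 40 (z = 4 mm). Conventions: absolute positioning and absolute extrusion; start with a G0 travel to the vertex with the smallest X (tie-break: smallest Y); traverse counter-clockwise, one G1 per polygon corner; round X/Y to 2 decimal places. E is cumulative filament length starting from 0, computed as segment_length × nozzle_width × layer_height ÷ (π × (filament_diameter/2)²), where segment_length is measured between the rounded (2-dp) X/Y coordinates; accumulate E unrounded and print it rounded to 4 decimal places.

G0 X0.00 Y0.00 Z4.00
G1 X25.00 Y0.00 E0.6236
G1 X25.00 Y7.00 E0.7982
G1 X0.00 Y7.00 E1.4219
G1 X0.00 Y0.00 E1.5965

At z = 4 mm: the cube (footprint 25×7) is included at this height. The outline is a single polygon with 4 vertices. Extrusion per mm of travel: 0.6 × 0.1 / (π × 0.875²) = 0.024945. Accumulating E over each segment gives final E = 1.5965.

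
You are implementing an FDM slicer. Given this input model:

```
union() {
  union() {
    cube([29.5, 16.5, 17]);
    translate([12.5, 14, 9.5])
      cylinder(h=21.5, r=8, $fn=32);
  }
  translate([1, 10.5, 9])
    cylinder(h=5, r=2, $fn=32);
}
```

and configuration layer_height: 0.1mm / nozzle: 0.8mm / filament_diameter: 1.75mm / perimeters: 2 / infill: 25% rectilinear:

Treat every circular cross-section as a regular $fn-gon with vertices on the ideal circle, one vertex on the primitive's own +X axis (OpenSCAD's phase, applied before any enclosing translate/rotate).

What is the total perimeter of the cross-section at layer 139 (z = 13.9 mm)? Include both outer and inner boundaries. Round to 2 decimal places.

97.60 mm

At z = 13.9 mm: the 29.5×16.5 cube contributes its full rectangle (perimeter 92.00 mm); the r=8 cylinder at (12.5, 14) gives a regular 32-gon of circumradius 8 (constant along its height) (perimeter = 2·32·8.000·sin(180°/32) = 50.18 mm); Combining (union): the regions partially overlap (shared area 139.09 mm²), so the edge portions inside another operand are dropped and the merged outline is re-measured after clipping — boundary = 96.87 mm; the r=2 cylinder at (1, 10.5) gives a regular 32-gon of circumradius 2 (constant along its height) (perimeter = 2·32·2.000·sin(180°/32) = 12.55 mm); Combining (union): the regions partially overlap (shared area 10.06 mm²), so the edge portions inside another operand are dropped and the merged outline is re-measured after clipping — boundary = 97.60 mm. Overall, the cross-section is a single solid region. Total boundary length (outer) = 97.60 mm.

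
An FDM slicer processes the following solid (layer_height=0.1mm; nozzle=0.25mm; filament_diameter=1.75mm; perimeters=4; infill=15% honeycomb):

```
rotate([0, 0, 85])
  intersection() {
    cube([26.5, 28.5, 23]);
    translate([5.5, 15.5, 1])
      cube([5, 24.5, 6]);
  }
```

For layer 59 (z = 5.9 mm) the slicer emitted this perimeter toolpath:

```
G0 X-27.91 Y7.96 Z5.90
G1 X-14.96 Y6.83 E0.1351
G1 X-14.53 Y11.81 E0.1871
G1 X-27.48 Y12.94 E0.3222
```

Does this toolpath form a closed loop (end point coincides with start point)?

no

Start point (G0): (-27.91, 7.96). End point (last G1): the path does not return to the start — open.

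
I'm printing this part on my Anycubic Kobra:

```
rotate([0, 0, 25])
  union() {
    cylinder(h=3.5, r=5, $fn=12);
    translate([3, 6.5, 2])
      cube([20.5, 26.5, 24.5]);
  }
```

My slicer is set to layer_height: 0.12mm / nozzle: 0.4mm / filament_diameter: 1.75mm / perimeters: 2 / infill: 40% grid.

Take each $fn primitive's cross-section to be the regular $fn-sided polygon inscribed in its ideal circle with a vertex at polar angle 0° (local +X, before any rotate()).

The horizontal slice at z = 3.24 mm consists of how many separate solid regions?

At z = 3.24 mm: the cylinder: section is a regular 12-gon, circumradius r=5; the cube at (3, 6.5) is present — its section is the full 20.5×26.5 rectangle; Combining (union): the 2 present regions are separate (no shared area or edge), so areas and boundary lengths simply add and each stays a separate island — 2 connected regions; (whole slice rotated 25° about Z — lengths, areas and connectivity unchanged). The result has 2 disconnected regions.

2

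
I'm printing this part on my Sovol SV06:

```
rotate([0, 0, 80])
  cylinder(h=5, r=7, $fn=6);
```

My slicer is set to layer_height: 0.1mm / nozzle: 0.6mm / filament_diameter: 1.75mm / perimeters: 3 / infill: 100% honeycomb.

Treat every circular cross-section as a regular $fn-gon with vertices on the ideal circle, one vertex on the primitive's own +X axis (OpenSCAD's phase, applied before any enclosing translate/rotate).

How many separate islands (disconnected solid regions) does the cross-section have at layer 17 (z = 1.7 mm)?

At z = 1.7 mm: the r=7 cylinder gives a regular 6-gon of circumradius 7 (constant along its height); (whole slice rotated 80° about Z — lengths, areas and connectivity unchanged). Overall, the cross-section is a single solid region. Island count = 1.

1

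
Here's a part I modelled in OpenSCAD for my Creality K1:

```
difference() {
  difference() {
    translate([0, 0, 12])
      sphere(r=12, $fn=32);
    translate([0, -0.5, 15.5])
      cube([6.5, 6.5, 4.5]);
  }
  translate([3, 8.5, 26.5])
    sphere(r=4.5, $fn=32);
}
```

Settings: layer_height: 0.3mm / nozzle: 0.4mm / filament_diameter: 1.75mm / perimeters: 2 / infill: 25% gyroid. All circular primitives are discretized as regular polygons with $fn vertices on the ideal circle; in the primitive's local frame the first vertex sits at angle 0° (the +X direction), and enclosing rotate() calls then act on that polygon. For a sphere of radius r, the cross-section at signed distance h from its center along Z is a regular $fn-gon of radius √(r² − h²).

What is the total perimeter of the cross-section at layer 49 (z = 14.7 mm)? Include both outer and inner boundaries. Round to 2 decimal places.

At z = 14.7 mm: the r=12 sphere slices to a regular 32-gon of circumradius 11.692 (√(r²−h²) with h=2.7 from center) (perimeter = 2·32·11.692·sin(180°/32) = 73.35 mm); the cube at (0, -0.5) is not intersected at this z (z outside [15.5, 20]); Taking the first minus the rest: none of the subtracted shapes is present at this height, so the r=12 sphere is unchanged — boundary = 73.35 mm; the sphere at (3, 8.5) is absent (|z−center|=11.800 > r=4.5); Subtracting the remaining from the first: none of the subtracted shapes is present at this height, so the result so far is unchanged — boundary = 73.35 mm. Overall, the cross-section is a single solid region. Total boundary length (outer) = 73.35 mm.

73.35 mm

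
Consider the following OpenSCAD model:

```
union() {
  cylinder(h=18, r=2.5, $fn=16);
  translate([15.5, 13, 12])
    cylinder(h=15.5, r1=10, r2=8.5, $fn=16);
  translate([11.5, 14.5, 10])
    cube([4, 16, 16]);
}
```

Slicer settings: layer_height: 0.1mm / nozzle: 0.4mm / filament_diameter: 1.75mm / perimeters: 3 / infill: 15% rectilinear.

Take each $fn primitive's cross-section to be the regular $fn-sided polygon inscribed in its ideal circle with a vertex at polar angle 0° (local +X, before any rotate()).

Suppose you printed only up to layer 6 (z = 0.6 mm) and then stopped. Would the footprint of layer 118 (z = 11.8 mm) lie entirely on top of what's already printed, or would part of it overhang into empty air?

part overhangs

Compare the two slices. At z = 0.6: the cylinder: section is a regular 16-gon, circumradius r=2.5 (area = (16/2)·2.500²·sin(360°/16) = 19.13 mm²); the cone at (15.5, 13) does not reach this height (z outside [12, 27.5]); the cube at (11.5, 14.5) is absent (z outside [10, 26]); Merging all regions: only the r=2.5 cylinder is present, so the union is just that shape — area = 19.13 mm². At z = 11.8: the r=2.5 cylinder contributes a regular 16-gon of circumradius 2.5 (area = (16/2)·2.500²·sin(360°/16) = 19.13 mm²); the cone at (15.5, 13) does not reach this height (z outside [12, 27.5]); the cube at (11.5, 14.5) (footprint 4×16) is included at this height (area 64.00 mm²); Combining (union): the 2 present regions are separate (no shared area or edge), so areas and boundary lengths simply add and each stays a separate island — area = 83.13 mm². Checking containment: at z = 11.8 the cross-section extends beyond the z = 0.6 cross-section by about 64.00 mm².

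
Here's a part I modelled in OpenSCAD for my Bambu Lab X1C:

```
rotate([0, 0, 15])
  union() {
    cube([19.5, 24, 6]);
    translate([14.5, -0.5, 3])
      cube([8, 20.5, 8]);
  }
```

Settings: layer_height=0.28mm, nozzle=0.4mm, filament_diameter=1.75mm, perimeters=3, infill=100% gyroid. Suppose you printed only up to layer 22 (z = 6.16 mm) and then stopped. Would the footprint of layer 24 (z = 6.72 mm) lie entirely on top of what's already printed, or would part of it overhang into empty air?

Compare the two slices. At z = 6.16: the cube does not reach this height (z outside [0, 6]); the cube at (14.5, -0.5) (footprint 8×20.5) is included at this height (area 164.00 mm²); Combining (union): only the 8×20.5 cube at (14.5, -0.5) is present, so the union is just that shape — area = 164.00 mm²; (whole slice rotated 15° about Z — lengths, areas and connectivity unchanged). At z = 6.72: the cube is absent (z outside [0, 6]); the cube at (14.5, -0.5) is present — its section is the full 8×20.5 rectangle (area 164.00 mm²); Combining (union): only the 8×20.5 cube at (14.5, -0.5) is present, so the union is just that shape — area = 164.00 mm²; (rotated 15° about Z; rotation is an isometry so areas/perimeters/island counts are preserved). Checking containment: the cross-section at z = 6.72 is a subset of the cross-section at z = 6.16.

entirely on top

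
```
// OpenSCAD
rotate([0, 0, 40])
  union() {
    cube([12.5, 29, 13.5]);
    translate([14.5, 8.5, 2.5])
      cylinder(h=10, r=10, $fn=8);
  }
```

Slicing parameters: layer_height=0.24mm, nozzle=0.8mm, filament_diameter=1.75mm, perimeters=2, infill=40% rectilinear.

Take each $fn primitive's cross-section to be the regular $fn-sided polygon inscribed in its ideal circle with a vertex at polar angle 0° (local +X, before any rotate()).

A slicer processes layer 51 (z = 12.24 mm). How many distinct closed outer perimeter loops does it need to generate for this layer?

At z = 12.24 mm: the cube is present — its section is the full 12.5×29 rectangle; the r=10 cylinder at (14.5, 8.5) gives a regular 8-gon of circumradius 10 (constant along its height); Taking the union: the regions partially overlap (shared area 102.53 mm²), so overlapping operands fuse into one piece — 1 connected region; (rotated 40° about Z; rotation is an isometry so areas/perimeters/island counts are preserved). The result has 1 disconnected region.

1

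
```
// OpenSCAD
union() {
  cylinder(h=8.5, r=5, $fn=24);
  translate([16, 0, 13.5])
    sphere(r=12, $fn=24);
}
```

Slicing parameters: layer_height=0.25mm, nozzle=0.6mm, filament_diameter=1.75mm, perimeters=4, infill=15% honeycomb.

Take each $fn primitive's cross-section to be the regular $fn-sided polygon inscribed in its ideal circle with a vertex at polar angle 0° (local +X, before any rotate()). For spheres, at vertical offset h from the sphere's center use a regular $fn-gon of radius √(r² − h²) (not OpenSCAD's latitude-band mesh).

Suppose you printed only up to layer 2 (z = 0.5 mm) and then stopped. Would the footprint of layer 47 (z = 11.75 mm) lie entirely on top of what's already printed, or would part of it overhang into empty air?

part overhangs

Compare the two slices. At z = 0.5: the r=5 cylinder gives a regular 24-gon of circumradius 5 (constant along its height) (area = (24/2)·5.000²·sin(360°/24) = 77.65 mm²); the sphere at (16, 0) is not intersected at this z (|z−center|=13.000 > r=12); Combining (union): only the r=5 cylinder is present, so the union is just that shape — area = 77.65 mm². At z = 11.75: the cylinder is not intersected at this z (z outside [0, 8.5]); the r=12 sphere at (16, 0) contributes a regular 24-gon of circumradius √(12²−1.75²) = 11.872 (area = (24/2)·11.872²·sin(360°/24) = 437.73 mm²); Taking the union: only the r=12 sphere at (16, 0) is present, so the union is just that shape — area = 437.73 mm². Checking containment: at z = 11.75 the cross-section extends beyond the z = 0.5 cross-section by about 435.40 mm².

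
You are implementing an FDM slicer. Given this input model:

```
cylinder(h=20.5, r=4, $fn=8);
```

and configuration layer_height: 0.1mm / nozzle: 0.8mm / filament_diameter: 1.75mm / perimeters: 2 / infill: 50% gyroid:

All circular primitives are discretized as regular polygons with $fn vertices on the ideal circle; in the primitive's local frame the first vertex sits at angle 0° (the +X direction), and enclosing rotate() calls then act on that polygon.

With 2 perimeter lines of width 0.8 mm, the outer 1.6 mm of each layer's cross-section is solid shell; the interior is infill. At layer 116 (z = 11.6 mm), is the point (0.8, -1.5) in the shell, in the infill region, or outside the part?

infill

At z = 11.6 mm: the r=4 cylinder gives a regular 8-gon of circumradius 4 (constant along its height). Overall, the cross-section is a single solid region. The nearest boundary edge runs (-0.00, -4.00)→(2.83, -2.83); distance from the point to it = 2.00 mm. The point is inside the cross-section and 2.00 mm from the nearest boundary — more than the 1.6 mm shell width (2 × 0.8), so it's in the infill interior.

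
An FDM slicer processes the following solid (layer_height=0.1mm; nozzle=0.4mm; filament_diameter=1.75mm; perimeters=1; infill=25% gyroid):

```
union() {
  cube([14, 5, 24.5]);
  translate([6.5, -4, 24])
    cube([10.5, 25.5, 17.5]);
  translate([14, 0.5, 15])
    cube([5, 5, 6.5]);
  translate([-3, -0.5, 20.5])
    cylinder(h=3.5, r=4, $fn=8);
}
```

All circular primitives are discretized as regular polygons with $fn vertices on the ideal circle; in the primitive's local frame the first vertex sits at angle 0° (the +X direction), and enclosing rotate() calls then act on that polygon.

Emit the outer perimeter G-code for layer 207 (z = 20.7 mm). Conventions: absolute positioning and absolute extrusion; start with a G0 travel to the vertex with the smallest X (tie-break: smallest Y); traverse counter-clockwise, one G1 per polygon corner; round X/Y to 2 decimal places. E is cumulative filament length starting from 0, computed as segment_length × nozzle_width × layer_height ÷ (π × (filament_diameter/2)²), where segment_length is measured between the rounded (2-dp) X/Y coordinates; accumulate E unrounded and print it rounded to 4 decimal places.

G0 X-7.00 Y-0.50 Z20.70
G1 X-5.83 Y-3.33 E0.0509
G1 X-3.00 Y-4.50 E0.1019
G1 X-0.17 Y-3.33 E0.1528
G1 X1.00 Y-0.50 E0.2037
G1 X0.79 Y0.00 E0.2127
G1 X14.00 Y0.00 E0.4324
G1 X14.00 Y0.50 E0.4407
G1 X19.00 Y0.50 E0.5239
G1 X19.00 Y5.50 E0.6070
G1 X14.00 Y5.50 E0.6902
G1 X14.00 Y5.00 E0.6985
G1 X0.00 Y5.00 E0.9313
G1 X0.00 Y1.91 E0.9827
G1 X-0.17 Y2.33 E0.9902
G1 X-3.00 Y3.50 E1.0412
G1 X-5.83 Y2.33 E1.0921
G1 X-7.00 Y-0.50 E1.1430

At z = 20.7 mm: the cube (footprint 14×5) is included at this height; the cube at (6.5, -4) is not intersected at this z (z outside [24, 41.5]); the cube at (14, 0.5) is present — its section is the full 5×5 rectangle; the r=4 cylinder at (-3, -0.5) contributes a regular 8-gon of circumradius 4; Merging all regions: the regions partially overlap (shared area 0.76 mm²), so overlapping operands fuse into one piece — 1 connected region. The outline is a single polygon with 17 vertices. Extrusion per mm of travel: 0.4 × 0.1 / (π × 0.875²) = 0.016630. Accumulating E over each segment gives final E = 1.1430.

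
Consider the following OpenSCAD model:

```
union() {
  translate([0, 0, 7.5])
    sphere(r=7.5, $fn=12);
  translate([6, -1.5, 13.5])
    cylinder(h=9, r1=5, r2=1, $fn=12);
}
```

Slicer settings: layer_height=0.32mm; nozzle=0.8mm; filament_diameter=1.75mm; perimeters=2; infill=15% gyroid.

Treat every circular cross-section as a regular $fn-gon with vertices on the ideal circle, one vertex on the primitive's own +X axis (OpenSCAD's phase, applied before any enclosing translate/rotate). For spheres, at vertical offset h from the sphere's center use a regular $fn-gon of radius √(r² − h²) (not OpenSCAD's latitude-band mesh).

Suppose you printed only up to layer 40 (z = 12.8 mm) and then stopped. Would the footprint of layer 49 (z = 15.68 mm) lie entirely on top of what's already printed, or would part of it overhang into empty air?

part overhangs

Compare the two slices. At z = 12.8: the sphere: section is a regular 12-gon, circumradius = √(r²−h²) = √(7.5²−5.3²) = 5.307 (area = (12/2)·5.307²·sin(360°/12) = 84.48 mm²); the cone at (6, -1.5) is not intersected at this z (z outside [13.5, 22.5]); Taking the union: only the r=7.5 sphere is present, so the union is just that shape — area = 84.48 mm². At z = 15.68: the sphere does not reach this height (|z−center|=8.180 > r=7.5); the cone at (6, -1.5) (r1=5→r2=1) has section circumradius 4.031 here — a regular 12-gon (area = (12/2)·4.031²·sin(360°/12) = 48.75 mm²); Taking the union: only the cone at (6, -1.5) is present, so the union is just that shape — area = 48.75 mm². Checking containment: at z = 15.68 the cross-section extends beyond the z = 12.8 cross-section by about 35.35 mm².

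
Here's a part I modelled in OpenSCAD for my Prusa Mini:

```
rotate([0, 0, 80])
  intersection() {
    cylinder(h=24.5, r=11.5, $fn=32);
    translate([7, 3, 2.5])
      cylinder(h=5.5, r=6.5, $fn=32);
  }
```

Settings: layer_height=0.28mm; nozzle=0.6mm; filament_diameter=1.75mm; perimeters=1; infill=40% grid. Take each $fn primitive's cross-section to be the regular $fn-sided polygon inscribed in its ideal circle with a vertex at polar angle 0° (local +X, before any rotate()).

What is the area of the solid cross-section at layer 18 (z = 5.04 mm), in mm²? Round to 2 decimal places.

At z = 5.04 mm: the cylinder: section is a regular 32-gon, circumradius r=11.5 (area = (32/2)·11.500²·sin(360°/32) = 412.81 mm²); the cylinder at (7, 3): section is a regular 32-gon, circumradius r=6.5 (area = (32/2)·6.500²·sin(360°/32) = 131.88 mm²); Taking the intersection: the r=6.5 cylinder at (7, 3) partially overlaps the r=11.5 cylinder; clipping to the common part keeps 107.05 mm² — area = 107.05 mm²; (rotated 80° about Z; rotation is an isometry so areas/perimeters/island counts are preserved). Overall, the cross-section is a single solid region. Net area = 107.05 mm².

107.05 mm²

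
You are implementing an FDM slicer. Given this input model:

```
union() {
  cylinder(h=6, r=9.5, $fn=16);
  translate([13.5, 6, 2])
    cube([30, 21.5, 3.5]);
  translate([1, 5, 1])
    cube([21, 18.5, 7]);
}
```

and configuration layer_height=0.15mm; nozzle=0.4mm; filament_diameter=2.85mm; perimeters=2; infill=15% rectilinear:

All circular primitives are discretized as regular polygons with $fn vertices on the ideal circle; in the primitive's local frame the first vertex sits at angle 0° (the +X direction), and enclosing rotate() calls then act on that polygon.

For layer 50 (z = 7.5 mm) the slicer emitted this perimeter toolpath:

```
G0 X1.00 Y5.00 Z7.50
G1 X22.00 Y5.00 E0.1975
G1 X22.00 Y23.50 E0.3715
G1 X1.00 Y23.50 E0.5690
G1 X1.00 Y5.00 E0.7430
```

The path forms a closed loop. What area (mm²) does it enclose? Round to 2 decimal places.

Apply the shoelace formula to the sequence of (X, Y) vertices; enclosed area = 388.50 mm².

388.50 mm²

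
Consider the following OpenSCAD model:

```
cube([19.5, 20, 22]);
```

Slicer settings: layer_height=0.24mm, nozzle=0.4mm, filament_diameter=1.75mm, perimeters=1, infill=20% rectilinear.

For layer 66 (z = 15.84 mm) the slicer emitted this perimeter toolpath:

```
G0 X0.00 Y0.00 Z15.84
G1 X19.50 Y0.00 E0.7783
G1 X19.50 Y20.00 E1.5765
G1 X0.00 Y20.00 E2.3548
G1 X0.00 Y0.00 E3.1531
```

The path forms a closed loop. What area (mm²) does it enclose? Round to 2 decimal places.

390.00 mm²

Apply the shoelace formula to the sequence of (X, Y) vertices; enclosed area = 390.00 mm².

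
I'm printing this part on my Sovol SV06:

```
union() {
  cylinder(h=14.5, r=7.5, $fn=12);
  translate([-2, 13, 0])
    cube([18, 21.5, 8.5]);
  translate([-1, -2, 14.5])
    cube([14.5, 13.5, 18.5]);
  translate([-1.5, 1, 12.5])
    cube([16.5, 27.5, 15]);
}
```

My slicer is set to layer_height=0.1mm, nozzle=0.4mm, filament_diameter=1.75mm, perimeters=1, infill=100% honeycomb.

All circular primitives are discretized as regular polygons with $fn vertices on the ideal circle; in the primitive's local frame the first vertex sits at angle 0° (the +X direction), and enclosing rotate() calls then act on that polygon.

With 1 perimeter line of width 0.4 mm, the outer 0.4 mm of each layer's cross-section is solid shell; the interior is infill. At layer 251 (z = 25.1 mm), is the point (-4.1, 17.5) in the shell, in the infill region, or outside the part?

At z = 25.1 mm: the cylinder is not intersected at this z (z outside [0, 14.5]); the cube at (-2, 13) does not reach this height (z outside [0, 8.5]); the cube at (-1, -2) is present — its section is the full 14.5×13.5 rectangle; the cube at (-1.5, 1) (footprint 16.5×27.5) is included at this height; Merging all regions: the regions partially overlap (shared area 152.25 mm²), so overlapping operands fuse into one piece — 1 connected region. Overall, the cross-section is a single solid region. The nearest boundary edge runs (-1.50, 1.00)→(-1.50, 28.50); distance from the point to it = 2.60 mm. The point is not inside any of the regions above, so it lies outside the cross-section (2.60 mm from the nearest boundary).

outside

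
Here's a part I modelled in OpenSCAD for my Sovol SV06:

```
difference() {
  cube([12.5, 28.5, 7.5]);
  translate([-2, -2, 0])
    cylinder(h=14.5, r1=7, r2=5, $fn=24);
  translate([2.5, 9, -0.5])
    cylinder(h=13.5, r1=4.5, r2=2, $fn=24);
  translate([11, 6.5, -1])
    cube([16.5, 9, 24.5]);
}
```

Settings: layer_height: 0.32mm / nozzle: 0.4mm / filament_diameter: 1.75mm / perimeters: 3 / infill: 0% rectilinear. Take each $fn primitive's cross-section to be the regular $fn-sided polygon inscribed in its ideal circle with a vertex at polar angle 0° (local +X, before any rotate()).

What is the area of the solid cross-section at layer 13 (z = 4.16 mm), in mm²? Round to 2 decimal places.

294.78 mm²

At z = 4.16 mm: the 12.5×28.5 cube contributes its full rectangle (area 356.25 mm²); the cone at (-2, -2) contributes a regular 24-gon of circumradius 6.426 (interpolated between r1=7 and r2=5 at t=0.287) (area = (24/2)·6.426²·sin(360°/24) = 128.26 mm²); the cone at (2.5, 9): at t=0.345 of its height the radius interpolates to r₁+(r₂−r₁)t = 3.637, giving a regular 24-gon of that circumradius (area = (24/2)·3.637²·sin(360°/24) = 41.08 mm²); the 16.5×9 cube at (11, 6.5) contributes its full rectangle (area 148.50 mm²); Taking the first minus the rest: starting from the 12.5×28.5 cube (356.25 mm²), the cone at (-2, -2) partially overlaps it — only the 10.92 mm² overlap (of its 128.26 mm²) is removed, clipping the outline; the cone at (2.5, 9) partially overlaps it — only the 37.05 mm² overlap (of its 41.08 mm²) is removed, clipping the outline; the 16.5×9 cube at (11, 6.5) partially overlaps it — only the 13.50 mm² overlap (of its 148.50 mm²) is removed, clipping the outline — area = 294.78 mm². Overall, the cross-section is a single solid region. Net area = 294.78 mm².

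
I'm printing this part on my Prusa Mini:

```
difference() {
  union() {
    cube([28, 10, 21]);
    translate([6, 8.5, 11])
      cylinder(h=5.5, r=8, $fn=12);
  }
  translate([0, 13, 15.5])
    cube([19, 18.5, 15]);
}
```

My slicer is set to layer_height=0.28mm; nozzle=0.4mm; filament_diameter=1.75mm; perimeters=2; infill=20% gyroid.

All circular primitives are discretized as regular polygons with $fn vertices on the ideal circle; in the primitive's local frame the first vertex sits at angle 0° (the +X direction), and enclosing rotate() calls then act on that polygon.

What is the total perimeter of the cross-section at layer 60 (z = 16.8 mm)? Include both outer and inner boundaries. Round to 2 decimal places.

At z = 16.8 mm: the 28×10 cube contributes its full rectangle (perimeter 76.00 mm); the cylinder at (6, 8.5) is not intersected at this z (z outside [11, 16.5]); Merging all regions: only the 28×10 cube is present, so the union is just that shape — boundary = 76.00 mm; the cube at (0, 13) is present — its section is the full 19×18.5 rectangle (perimeter 75.00 mm); Subtracting the remaining from the first: starting from the result so far, the 19×18.5 cube at (0, 13) misses the remaining region (no effect) — boundary = 76.00 mm. Overall, the cross-section is a single solid region. Total boundary length (outer) = 76.00 mm.

76.00 mm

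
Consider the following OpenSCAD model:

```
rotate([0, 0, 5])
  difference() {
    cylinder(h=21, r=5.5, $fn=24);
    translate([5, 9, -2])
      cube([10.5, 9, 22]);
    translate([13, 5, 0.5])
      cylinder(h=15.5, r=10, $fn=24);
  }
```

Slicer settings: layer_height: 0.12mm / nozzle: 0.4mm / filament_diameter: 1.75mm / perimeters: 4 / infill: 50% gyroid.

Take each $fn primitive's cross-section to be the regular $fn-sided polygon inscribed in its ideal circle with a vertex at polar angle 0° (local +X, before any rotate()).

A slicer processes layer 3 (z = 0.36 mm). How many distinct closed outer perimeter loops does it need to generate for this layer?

1

At z = 0.36 mm: the r=5.5 cylinder gives a regular 24-gon of circumradius 5.5 (constant along its height); the 10.5×9 cube at (5, 9) contributes its full rectangle; the cylinder at (13, 5) does not reach this height (z outside [0.5, 16]); Subtracting the remaining from the first: starting from the r=5.5 cylinder, the 10.5×9 cube at (5, 9) misses the remaining region (no effect) — 1 connected region; (rotated 5° about Z; rotation is an isometry so areas/perimeters/island counts are preserved). The result has 1 disconnected region.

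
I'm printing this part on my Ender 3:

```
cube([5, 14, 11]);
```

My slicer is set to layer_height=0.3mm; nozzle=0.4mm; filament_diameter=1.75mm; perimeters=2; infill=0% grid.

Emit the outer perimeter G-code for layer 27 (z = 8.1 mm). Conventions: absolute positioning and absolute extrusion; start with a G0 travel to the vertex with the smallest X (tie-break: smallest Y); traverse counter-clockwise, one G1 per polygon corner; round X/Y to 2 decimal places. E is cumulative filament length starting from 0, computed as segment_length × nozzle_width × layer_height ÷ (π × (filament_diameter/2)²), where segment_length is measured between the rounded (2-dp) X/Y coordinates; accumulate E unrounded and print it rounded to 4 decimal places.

G0 X0.00 Y0.00 Z8.10
G1 X5.00 Y0.00 E0.2495
G1 X5.00 Y14.00 E0.9479
G1 X0.00 Y14.00 E1.1974
G1 X0.00 Y0.00 E1.8958

At z = 8.1 mm: the 5×14 cube contributes its full rectangle. The outline is a single polygon with 4 vertices. Extrusion per mm of travel: 0.4 × 0.3 / (π × 0.875²) = 0.049890. Accumulating E over each segment gives final E = 1.8958.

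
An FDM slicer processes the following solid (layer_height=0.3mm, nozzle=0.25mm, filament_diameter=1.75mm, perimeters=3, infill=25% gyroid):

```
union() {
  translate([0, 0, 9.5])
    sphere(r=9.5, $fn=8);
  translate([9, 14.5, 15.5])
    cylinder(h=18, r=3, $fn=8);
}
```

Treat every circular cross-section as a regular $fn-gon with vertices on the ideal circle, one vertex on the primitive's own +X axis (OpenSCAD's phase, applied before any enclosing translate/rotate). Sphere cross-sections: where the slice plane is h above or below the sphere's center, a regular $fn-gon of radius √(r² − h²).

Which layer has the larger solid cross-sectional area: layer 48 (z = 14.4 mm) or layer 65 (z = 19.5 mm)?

layer 48 (z = 14.4 mm)

Layer 48 (z = 14.4): the sphere: section is a regular 8-gon, circumradius = √(r²−h²) = √(9.5²−4.9²) = 8.139 (area = (8/2)·8.139²·sin(360°/8) = 187.36 mm²); the cylinder at (9, 14.5) does not reach this height (z outside [15.5, 33.5]); Taking the union: only the r=9.5 sphere is present, so the union is just that shape — area = 187.36 mm². So its area = 187.36 mm². Layer 65 (z = 19.5): the sphere does not reach this height (|z−center|=10.000 > r=9.5); the cylinder at (9, 14.5): section is a regular 8-gon, circumradius r=3 (area = (8/2)·3.000²·sin(360°/8) = 25.46 mm²); Taking the union: only the r=3 cylinder at (9, 14.5) is present, so the union is just that shape — area = 25.46 mm². So its area = 25.46 mm². Layer 48 is larger (187.36 vs 25.46 mm²).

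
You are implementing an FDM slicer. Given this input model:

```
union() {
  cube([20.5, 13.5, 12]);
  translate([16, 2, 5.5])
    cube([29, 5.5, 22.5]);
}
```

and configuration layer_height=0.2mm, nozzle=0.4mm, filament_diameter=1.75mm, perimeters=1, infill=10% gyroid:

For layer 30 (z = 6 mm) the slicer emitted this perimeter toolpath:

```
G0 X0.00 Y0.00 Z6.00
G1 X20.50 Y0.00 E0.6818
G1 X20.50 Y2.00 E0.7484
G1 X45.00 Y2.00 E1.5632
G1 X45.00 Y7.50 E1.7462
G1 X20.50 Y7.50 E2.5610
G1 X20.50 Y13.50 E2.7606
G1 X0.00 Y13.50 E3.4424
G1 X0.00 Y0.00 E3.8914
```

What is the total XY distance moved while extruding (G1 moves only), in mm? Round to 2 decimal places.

117.00 mm

Sum the Euclidean lengths of each G1 segment: total = 117.00 mm.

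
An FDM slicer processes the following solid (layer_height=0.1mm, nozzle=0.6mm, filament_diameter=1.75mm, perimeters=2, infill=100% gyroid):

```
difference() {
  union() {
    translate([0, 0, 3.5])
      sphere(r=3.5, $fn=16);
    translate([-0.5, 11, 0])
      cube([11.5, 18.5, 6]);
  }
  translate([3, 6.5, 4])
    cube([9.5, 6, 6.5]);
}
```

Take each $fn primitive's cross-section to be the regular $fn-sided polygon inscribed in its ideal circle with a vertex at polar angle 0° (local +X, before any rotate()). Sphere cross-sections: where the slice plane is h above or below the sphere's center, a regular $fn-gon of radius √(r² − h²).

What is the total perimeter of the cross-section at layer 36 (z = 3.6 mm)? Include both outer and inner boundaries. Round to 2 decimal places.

81.84 mm

At z = 3.6 mm: the r=3.5 sphere slices to a regular 16-gon of circumradius 3.499 (√(r²−h²) with h=0.1 from center) (perimeter = 2·16·3.499·sin(180°/16) = 21.84 mm); the 11.5×18.5 cube at (-0.5, 11) contributes its full rectangle (perimeter 60.00 mm); Merging all regions: the 2 present regions are separate (no shared area or edge), so areas and boundary lengths simply add and each stays a separate island — boundary = 81.84 mm; the cube at (3, 6.5) is absent (z outside [4, 10.5]); After the difference (first − rest): none of the subtracted shapes is present at this height, so that combined region is unchanged — boundary = 81.84 mm. Overall, the cross-section has 2 separate islands. Total boundary length (outer) = 81.84 mm.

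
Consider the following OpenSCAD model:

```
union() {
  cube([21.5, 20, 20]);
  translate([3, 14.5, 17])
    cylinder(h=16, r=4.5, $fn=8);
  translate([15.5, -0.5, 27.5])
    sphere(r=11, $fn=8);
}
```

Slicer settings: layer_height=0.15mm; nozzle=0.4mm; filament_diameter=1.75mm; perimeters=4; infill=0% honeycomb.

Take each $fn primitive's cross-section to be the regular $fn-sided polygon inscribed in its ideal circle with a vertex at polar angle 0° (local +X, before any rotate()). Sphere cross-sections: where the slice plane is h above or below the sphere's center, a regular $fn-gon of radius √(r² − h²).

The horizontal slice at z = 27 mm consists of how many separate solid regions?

At z = 27 mm: the cube does not reach this height (z outside [0, 20]); the r=4.5 cylinder at (3, 14.5) contributes a regular 8-gon of circumradius 4.5; the r=11 sphere at (15.5, -0.5) slices to a regular 8-gon of circumradius 10.989 (√(r²−h²) with h=0.5 from center); Combining (union): the 2 present regions are separate (no shared area or edge), so areas and boundary lengths simply add and each stays a separate island — 2 connected regions. The result has 2 disconnected regions.

2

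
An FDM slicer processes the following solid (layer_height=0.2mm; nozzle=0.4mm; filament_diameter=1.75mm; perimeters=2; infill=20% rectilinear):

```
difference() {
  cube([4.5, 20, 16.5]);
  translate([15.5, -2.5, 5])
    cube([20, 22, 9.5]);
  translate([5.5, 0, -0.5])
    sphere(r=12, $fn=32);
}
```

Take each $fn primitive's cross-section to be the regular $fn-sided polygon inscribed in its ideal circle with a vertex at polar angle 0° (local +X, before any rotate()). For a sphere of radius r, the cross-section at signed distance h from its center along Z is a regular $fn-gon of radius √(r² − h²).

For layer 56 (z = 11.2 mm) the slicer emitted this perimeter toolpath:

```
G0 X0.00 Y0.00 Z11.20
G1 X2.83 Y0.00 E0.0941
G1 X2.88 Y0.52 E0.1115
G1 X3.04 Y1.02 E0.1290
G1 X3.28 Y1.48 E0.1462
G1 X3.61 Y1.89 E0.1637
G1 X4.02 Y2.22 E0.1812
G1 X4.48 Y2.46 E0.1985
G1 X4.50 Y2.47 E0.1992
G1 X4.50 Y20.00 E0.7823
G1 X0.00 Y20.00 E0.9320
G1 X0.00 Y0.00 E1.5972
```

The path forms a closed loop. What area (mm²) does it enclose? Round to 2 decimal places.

Apply the shoelace formula to the sequence of (X, Y) vertices; enclosed area = 87.04 mm².

87.04 mm²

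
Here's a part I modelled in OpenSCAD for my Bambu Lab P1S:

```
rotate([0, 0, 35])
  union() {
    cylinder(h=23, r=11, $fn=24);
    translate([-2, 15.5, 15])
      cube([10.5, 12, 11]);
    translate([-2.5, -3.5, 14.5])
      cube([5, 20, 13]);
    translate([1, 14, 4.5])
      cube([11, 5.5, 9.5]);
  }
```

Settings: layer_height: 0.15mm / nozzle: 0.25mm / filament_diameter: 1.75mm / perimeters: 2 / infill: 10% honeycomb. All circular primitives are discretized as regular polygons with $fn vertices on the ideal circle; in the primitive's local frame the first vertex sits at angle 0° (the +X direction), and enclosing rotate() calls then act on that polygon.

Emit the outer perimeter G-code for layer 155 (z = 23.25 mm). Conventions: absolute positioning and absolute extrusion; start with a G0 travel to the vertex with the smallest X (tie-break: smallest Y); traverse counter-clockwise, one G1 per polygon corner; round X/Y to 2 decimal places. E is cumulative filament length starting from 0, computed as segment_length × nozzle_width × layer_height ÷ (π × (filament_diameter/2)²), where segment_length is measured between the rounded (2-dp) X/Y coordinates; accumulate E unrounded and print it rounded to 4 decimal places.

G0 X-17.41 Y21.38 Z23.25
G1 X-11.10 Y12.37 E0.1715
G1 X-11.51 Y12.08 E0.1793
G1 X-0.04 Y-4.30 E0.4911
G1 X4.06 Y-1.43 E0.5691
G1 X-6.84 Y14.13 E0.8653
G1 X-1.93 Y17.57 E0.9588
G1 X-8.81 Y27.40 E1.1458
G1 X-17.41 Y21.38 E1.3095

At z = 23.25 mm: the cylinder is absent (z outside [0, 23]); the cube at (-2, 15.5) (footprint 10.5×12) is included at this height; the cube at (-2.5, -3.5) (footprint 5×20) is included at this height; the cube at (1, 14) is absent (z outside [4.5, 14]); Taking the union: the regions partially overlap (shared area 4.50 mm²), so overlapping operands fuse into one piece — 1 connected region; (whole slice rotated 35° about Z — lengths, areas and connectivity unchanged). The outline is a single polygon with 8 vertices. Extrusion per mm of travel: 0.25 × 0.15 / (π × 0.875²) = 0.015591. Accumulating E over each segment gives final E = 1.3095.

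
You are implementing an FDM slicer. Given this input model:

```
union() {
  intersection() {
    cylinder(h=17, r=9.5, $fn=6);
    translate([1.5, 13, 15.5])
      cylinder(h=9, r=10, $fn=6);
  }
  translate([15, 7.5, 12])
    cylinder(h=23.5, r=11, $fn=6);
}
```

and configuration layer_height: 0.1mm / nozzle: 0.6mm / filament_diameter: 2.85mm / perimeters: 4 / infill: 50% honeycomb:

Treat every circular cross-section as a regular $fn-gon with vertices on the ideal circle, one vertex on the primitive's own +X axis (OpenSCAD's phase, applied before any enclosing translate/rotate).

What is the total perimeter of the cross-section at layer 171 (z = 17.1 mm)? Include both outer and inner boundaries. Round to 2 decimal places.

66.00 mm

At z = 17.1 mm: the cylinder is absent (z outside [0, 17]); the r=10 cylinder at (1.5, 13) contributes a regular 6-gon of circumradius 10 (perimeter = 2·6·10.000·sin(180°/6) = 60.00 mm); Taking the intersection: at least one operand is absent at this height, so nothing remains; the r=11 cylinder at (15, 7.5) gives a regular 6-gon of circumradius 11 (constant along its height) (perimeter = 2·6·11.000·sin(180°/6) = 66.00 mm); Merging all regions: only the r=11 cylinder at (15, 7.5) is present, so the union is just that shape — boundary = 66.00 mm. Overall, the cross-section is a single solid region. Total boundary length (outer) = 66.00 mm.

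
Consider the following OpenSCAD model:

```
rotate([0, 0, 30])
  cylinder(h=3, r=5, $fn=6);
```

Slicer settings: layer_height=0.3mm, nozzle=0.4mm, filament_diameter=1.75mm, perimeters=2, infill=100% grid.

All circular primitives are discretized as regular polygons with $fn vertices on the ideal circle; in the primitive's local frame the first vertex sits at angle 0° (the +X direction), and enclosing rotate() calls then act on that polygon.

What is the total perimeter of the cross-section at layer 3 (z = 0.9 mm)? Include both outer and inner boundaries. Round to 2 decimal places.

30.00 mm

At z = 0.9 mm: the r=5 cylinder gives a regular 6-gon of circumradius 5 (constant along its height) (perimeter = 2·6·5.000·sin(180°/6) = 30.00 mm); (whole slice rotated 30° about Z — lengths, areas and connectivity unchanged). Overall, the cross-section is a single solid region. Total boundary length (outer) = 30.00 mm.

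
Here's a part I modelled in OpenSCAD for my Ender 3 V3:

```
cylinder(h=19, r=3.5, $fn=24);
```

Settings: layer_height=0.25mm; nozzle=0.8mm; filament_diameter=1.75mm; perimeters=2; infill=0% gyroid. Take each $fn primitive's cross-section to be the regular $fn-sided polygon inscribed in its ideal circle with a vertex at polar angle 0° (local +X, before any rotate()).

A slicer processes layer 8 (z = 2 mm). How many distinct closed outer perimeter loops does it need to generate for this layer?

At z = 2 mm: the r=3.5 cylinder gives a regular 24-gon of circumradius 3.5 (constant along its height). The result has 1 disconnected region.

1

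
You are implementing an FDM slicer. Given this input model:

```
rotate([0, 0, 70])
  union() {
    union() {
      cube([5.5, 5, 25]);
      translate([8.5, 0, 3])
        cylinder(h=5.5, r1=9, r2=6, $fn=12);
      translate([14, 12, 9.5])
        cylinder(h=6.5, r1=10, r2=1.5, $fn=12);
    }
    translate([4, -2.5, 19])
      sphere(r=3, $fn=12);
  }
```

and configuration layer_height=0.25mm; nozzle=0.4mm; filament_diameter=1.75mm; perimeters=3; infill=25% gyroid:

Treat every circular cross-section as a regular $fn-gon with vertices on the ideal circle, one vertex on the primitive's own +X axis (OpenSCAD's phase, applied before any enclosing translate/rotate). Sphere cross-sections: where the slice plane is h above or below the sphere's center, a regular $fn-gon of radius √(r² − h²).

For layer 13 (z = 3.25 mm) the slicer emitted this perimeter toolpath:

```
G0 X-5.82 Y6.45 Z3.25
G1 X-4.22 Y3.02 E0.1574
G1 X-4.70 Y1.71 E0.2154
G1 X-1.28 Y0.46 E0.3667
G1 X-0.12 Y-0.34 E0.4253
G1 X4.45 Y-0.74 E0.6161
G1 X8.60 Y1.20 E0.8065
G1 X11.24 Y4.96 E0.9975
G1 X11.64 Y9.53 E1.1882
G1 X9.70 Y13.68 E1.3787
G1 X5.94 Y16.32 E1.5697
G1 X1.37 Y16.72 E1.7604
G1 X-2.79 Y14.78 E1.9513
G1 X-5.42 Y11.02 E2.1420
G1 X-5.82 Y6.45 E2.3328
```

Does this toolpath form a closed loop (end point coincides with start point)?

Start point (G0): (-5.82, 6.45). End point (last G1): the path returns to the start — closed.

yes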